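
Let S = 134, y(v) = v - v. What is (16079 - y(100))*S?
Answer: 2154586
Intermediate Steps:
y(v) = 0
(16079 - y(100))*S = (16079 - 1*0)*134 = (16079 + 0)*134 = 16079*134 = 2154586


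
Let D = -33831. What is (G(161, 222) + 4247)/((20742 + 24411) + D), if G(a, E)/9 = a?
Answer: 2848/5661 ≈ 0.50309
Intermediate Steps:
G(a, E) = 9*a
(G(161, 222) + 4247)/((20742 + 24411) + D) = (9*161 + 4247)/((20742 + 24411) - 33831) = (1449 + 4247)/(45153 - 33831) = 5696/11322 = 5696*(1/11322) = 2848/5661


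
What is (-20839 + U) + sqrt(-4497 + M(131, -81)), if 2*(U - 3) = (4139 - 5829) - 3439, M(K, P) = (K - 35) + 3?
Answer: -46801/2 + I*sqrt(4398) ≈ -23401.0 + 66.317*I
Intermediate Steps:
M(K, P) = -32 + K (M(K, P) = (-35 + K) + 3 = -32 + K)
U = -5123/2 (U = 3 + ((4139 - 5829) - 3439)/2 = 3 + (-1690 - 3439)/2 = 3 + (1/2)*(-5129) = 3 - 5129/2 = -5123/2 ≈ -2561.5)
(-20839 + U) + sqrt(-4497 + M(131, -81)) = (-20839 - 5123/2) + sqrt(-4497 + (-32 + 131)) = -46801/2 + sqrt(-4497 + 99) = -46801/2 + sqrt(-4398) = -46801/2 + I*sqrt(4398)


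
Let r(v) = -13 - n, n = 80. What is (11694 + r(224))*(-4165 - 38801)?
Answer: -498448566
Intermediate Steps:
r(v) = -93 (r(v) = -13 - 1*80 = -13 - 80 = -93)
(11694 + r(224))*(-4165 - 38801) = (11694 - 93)*(-4165 - 38801) = 11601*(-42966) = -498448566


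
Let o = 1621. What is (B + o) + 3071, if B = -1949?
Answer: 2743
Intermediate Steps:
(B + o) + 3071 = (-1949 + 1621) + 3071 = -328 + 3071 = 2743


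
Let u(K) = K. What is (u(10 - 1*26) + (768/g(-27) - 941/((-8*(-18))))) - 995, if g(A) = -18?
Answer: -152669/144 ≈ -1060.2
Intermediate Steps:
(u(10 - 1*26) + (768/g(-27) - 941/((-8*(-18))))) - 995 = ((10 - 1*26) + (768/(-18) - 941/((-8*(-18))))) - 995 = ((10 - 26) + (768*(-1/18) - 941/144)) - 995 = (-16 + (-128/3 - 941*1/144)) - 995 = (-16 + (-128/3 - 941/144)) - 995 = (-16 - 7085/144) - 995 = -9389/144 - 995 = -152669/144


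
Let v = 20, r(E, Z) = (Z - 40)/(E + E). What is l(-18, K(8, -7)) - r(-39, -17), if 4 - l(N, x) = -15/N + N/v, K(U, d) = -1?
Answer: 1301/390 ≈ 3.3359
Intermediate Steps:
r(E, Z) = (-40 + Z)/(2*E) (r(E, Z) = (-40 + Z)/((2*E)) = (-40 + Z)*(1/(2*E)) = (-40 + Z)/(2*E))
l(N, x) = 4 + 15/N - N/20 (l(N, x) = 4 - (-15/N + N/20) = 4 + (15/N - N/20) = 4 + 15/N - N/20)
l(-18, K(8, -7)) - r(-39, -17) = (4 + 15/(-18) - 1/20*(-18)) - (-40 - 17)/(2*(-39)) = (4 + 15*(-1/18) + 9/10) - (-1)*(-57)/(2*39) = (4 - ⅚ + 9/10) - 1*19/26 = 61/15 - 19/26 = 1301/390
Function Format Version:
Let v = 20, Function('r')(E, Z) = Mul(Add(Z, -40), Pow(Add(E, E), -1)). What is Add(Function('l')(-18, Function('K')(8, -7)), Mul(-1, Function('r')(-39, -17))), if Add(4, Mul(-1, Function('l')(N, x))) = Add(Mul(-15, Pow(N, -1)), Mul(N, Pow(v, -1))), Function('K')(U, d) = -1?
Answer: Rational(1301, 390) ≈ 3.3359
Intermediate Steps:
Function('r')(E, Z) = Mul(Rational(1, 2), Pow(E, -1), Add(-40, Z)) (Function('r')(E, Z) = Mul(Add(-40, Z), Pow(Mul(2, E), -1)) = Mul(Add(-40, Z), Mul(Rational(1, 2), Pow(E, -1))) = Mul(Rational(1, 2), Pow(E, -1), Add(-40, Z)))
Function('l')(N, x) = Add(4, Mul(15, Pow(N, -1)), Mul(Rational(-1, 20), N)) (Function('l')(N, x) = Add(4, Mul(-1, Add(Mul(-15, Pow(N, -1)), Mul(N, Pow(20, -1))))) = Add(4, Mul(-1, Add(Mul(-15, Pow(N, -1)), Mul(N, Rational(1, 20))))) = Add(4, Mul(-1, Add(Mul(-15, Pow(N, -1)), Mul(Rational(1, 20), N)))) = Add(4, Add(Mul(15, Pow(N, -1)), Mul(Rational(-1, 20), N))) = Add(4, Mul(15, Pow(N, -1)), Mul(Rational(-1, 20), N)))
Add(Function('l')(-18, Function('K')(8, -7)), Mul(-1, Function('r')(-39, -17))) = Add(Add(4, Mul(15, Pow(-18, -1)), Mul(Rational(-1, 20), -18)), Mul(-1, Mul(Rational(1, 2), Pow(-39, -1), Add(-40, -17)))) = Add(Add(4, Mul(15, Rational(-1, 18)), Rational(9, 10)), Mul(-1, Mul(Rational(1, 2), Rational(-1, 39), -57))) = Add(Add(4, Rational(-5, 6), Rational(9, 10)), Mul(-1, Rational(19, 26))) = Add(Rational(61, 15), Rational(-19, 26)) = Rational(1301, 390)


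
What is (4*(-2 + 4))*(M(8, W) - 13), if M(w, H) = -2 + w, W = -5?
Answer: -56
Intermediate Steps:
(4*(-2 + 4))*(M(8, W) - 13) = (4*(-2 + 4))*((-2 + 8) - 13) = (4*2)*(6 - 13) = 8*(-7) = -56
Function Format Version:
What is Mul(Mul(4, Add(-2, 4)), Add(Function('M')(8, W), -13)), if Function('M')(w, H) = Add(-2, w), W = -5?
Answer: -56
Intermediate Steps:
Mul(Mul(4, Add(-2, 4)), Add(Function('M')(8, W), -13)) = Mul(Mul(4, Add(-2, 4)), Add(Add(-2, 8), -13)) = Mul(Mul(4, 2), Add(6, -13)) = Mul(8, -7) = -56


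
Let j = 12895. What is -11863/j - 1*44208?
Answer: -570074023/12895 ≈ -44209.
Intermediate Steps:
-11863/j - 1*44208 = -11863/12895 - 1*44208 = -11863*1/12895 - 44208 = -11863/12895 - 44208 = -570074023/12895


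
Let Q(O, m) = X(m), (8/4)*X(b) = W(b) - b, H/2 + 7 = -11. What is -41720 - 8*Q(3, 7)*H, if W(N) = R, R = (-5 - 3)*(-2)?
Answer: -40424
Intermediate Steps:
H = -36 (H = -14 + 2*(-11) = -14 - 22 = -36)
R = 16 (R = -8*(-2) = 16)
W(N) = 16
X(b) = 8 - b/2 (X(b) = (16 - b)/2 = 8 - b/2)
Q(O, m) = 8 - m/2
-41720 - 8*Q(3, 7)*H = -41720 - 8*(8 - ½*7)*(-36) = -41720 - 8*(8 - 7/2)*(-36) = -41720 - 8*(9/2)*(-36) = -41720 - 36*(-36) = -41720 - 1*(-1296) = -41720 + 1296 = -40424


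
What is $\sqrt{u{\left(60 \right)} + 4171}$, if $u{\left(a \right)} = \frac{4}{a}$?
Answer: $\frac{\sqrt{938490}}{15} \approx 64.584$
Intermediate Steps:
$\sqrt{u{\left(60 \right)} + 4171} = \sqrt{\frac{4}{60} + 4171} = \sqrt{4 \cdot \frac{1}{60} + 4171} = \sqrt{\frac{1}{15} + 4171} = \sqrt{\frac{62566}{15}} = \frac{\sqrt{938490}}{15}$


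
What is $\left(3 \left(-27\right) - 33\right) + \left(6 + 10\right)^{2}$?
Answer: $142$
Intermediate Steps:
$\left(3 \left(-27\right) - 33\right) + \left(6 + 10\right)^{2} = \left(-81 - 33\right) + 16^{2} = -114 + 256 = 142$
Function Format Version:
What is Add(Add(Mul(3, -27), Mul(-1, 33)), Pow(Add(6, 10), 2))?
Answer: 142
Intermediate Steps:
Add(Add(Mul(3, -27), Mul(-1, 33)), Pow(Add(6, 10), 2)) = Add(Add(-81, -33), Pow(16, 2)) = Add(-114, 256) = 142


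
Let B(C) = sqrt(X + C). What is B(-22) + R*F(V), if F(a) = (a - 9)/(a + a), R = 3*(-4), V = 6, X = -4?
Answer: 3 + I*sqrt(26) ≈ 3.0 + 5.099*I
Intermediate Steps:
B(C) = sqrt(-4 + C)
R = -12
F(a) = (-9 + a)/(2*a) (F(a) = (-9 + a)/((2*a)) = (-9 + a)*(1/(2*a)) = (-9 + a)/(2*a))
B(-22) + R*F(V) = sqrt(-4 - 22) - 6*(-9 + 6)/6 = sqrt(-26) - 6*(-3)/6 = I*sqrt(26) - 12*(-1/4) = I*sqrt(26) + 3 = 3 + I*sqrt(26)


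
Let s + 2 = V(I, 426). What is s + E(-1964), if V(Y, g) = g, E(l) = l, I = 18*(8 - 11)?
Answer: -1540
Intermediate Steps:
I = -54 (I = 18*(-3) = -54)
s = 424 (s = -2 + 426 = 424)
s + E(-1964) = 424 - 1964 = -1540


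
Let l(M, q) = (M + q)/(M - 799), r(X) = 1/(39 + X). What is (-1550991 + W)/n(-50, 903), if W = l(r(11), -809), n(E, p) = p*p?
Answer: -6884499890/3619419349 ≈ -1.9021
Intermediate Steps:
n(E, p) = p²
l(M, q) = (M + q)/(-799 + M)
W = 40449/39949 (W = (1/(39 + 11) - 809)/(-799 + 1/(39 + 11)) = (1/50 - 809)/(-799 + 1/50) = -40449/50/(-39949/50) = -50/39949*(-40449/50) = 40449/39949 ≈ 1.0125)
(-1550991 + W)/n(-50, 903) = (-1550991 + 40449/39949)/(903²) = -61960499010/39949/815409 = -61960499010/39949*1/815409 = -6884499890/3619419349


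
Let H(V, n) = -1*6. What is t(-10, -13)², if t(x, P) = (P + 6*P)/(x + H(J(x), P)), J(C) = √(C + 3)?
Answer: 8281/256 ≈ 32.348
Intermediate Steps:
J(C) = √(3 + C)
H(V, n) = -6
t(x, P) = 7*P/(-6 + x) (t(x, P) = (P + 6*P)/(x - 6) = (7*P)/(-6 + x) = 7*P/(-6 + x))
t(-10, -13)² = (7*(-13)/(-6 - 10))² = (7*(-13)/(-16))² = (7*(-13)*(-1/16))² = (91/16)² = 8281/256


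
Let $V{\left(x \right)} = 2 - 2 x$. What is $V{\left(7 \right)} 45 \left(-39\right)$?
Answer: $21060$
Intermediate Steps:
$V{\left(7 \right)} 45 \left(-39\right) = \left(2 - 14\right) 45 \left(-39\right) = \left(-12\right) 45 \left(-39\right) = \left(-540\right) \left(-39\right) = 21060$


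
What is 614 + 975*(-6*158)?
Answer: -923686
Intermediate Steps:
614 + 975*(-6*158) = 614 + 975*(-948) = 614 - 924300 = -923686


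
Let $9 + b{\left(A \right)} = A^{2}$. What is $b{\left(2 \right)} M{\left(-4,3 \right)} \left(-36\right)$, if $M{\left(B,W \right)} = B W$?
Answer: $-2160$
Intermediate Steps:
$b{\left(A \right)} = -9 + A^{2}$
$b{\left(2 \right)} M{\left(-4,3 \right)} \left(-36\right) = \left(-9 + 2^{2}\right) \left(\left(-4\right) 3\right) \left(-36\right) = \left(-9 + 4\right) \left(-12\right) \left(-36\right) = \left(-5\right) \left(-12\right) \left(-36\right) = 60 \left(-36\right) = -2160$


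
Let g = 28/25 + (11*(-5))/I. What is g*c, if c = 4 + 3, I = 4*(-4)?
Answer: 12761/400 ≈ 31.902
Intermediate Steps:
I = -16
c = 7
g = 1823/400 (g = 28/25 + (11*(-5))/(-16) = 28*(1/25) - 55*(-1/16) = 28/25 + 55/16 = 1823/400 ≈ 4.5575)
g*c = (1823/400)*7 = 12761/400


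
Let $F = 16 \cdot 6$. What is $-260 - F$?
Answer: $-356$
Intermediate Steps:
$F = 96$
$-260 - F = -260 - 96 = -356$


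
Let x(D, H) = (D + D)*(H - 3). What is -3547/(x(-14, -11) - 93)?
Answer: -3547/299 ≈ -11.863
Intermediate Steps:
x(D, H) = 2*D*(-3 + H) (x(D, H) = (2*D)*(-3 + H) = 2*D*(-3 + H))
-3547/(x(-14, -11) - 93) = -3547/(2*(-14)*(-3 - 11) - 93) = -3547/(2*(-14)*(-14) - 93) = -3547/(392 - 93) = -3547/299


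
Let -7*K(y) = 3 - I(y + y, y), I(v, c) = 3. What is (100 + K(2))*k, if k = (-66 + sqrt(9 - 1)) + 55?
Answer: -1100 + 200*sqrt(2) ≈ -817.16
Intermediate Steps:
k = -11 + 2*sqrt(2) (k = (-66 + sqrt(8)) + 55 = (-66 + 2*sqrt(2)) + 55 = -11 + 2*sqrt(2) ≈ -8.1716)
K(y) = 0 (K(y) = -(3 - 1*3)/7 = -(3 - 3)/7 = -1/7*0 = 0)
(100 + K(2))*k = (100 + 0)*(-11 + 2*sqrt(2)) = 100*(-11 + 2*sqrt(2)) = -1100 + 200*sqrt(2)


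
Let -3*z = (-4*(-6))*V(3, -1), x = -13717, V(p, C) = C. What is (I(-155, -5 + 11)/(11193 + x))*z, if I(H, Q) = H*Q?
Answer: 1860/631 ≈ 2.9477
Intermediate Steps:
z = 8 (z = -(-4*(-6))*(-1)/3 = -8*(-1) = -⅓*(-24) = 8)
(I(-155, -5 + 11)/(11193 + x))*z = ((-155*(-5 + 11))/(11193 - 13717))*8 = (-155*6/(-2524))*8 = -930*(-1/2524)*8 = (465/1262)*8 = 1860/631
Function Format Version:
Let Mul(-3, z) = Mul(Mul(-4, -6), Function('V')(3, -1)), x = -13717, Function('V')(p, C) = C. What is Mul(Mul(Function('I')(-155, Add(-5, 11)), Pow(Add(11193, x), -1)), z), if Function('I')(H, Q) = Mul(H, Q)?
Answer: Rational(1860, 631) ≈ 2.9477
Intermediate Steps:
z = 8 (z = Mul(Rational(-1, 3), Mul(Mul(-4, -6), -1)) = Mul(Rational(-1, 3), Mul(24, -1)) = Mul(Rational(-1, 3), -24) = 8)
Mul(Mul(Function('I')(-155, Add(-5, 11)), Pow(Add(11193, x), -1)), z) = Mul(Mul(Mul(-155, Add(-5, 11)), Pow(Add(11193, -13717), -1)), 8) = Mul(Mul(Mul(-155, 6), Pow(-2524, -1)), 8) = Mul(Mul(-930, Rational(-1, 2524)), 8) = Mul(Rational(465, 1262), 8) = Rational(1860, 631)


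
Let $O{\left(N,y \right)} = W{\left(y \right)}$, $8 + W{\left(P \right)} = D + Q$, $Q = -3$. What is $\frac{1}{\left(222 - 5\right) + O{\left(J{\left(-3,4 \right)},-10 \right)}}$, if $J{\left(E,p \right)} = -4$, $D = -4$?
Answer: $\frac{1}{202} \approx 0.0049505$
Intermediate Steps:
$W{\left(P \right)} = -15$ ($W{\left(P \right)} = -8 - 7 = -15$)
$O{\left(N,y \right)} = -15$
$\frac{1}{\left(222 - 5\right) + O{\left(J{\left(-3,4 \right)},-10 \right)}} = \frac{1}{\left(222 - 5\right) - 15} = \frac{1}{217 - 15} = \frac{1}{202}$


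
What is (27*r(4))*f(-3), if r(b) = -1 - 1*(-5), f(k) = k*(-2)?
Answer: 648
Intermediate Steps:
f(k) = -2*k
r(b) = 4 (r(b) = -1 + 5 = 4)
(27*r(4))*f(-3) = (27*4)*(-2*(-3)) = 108*6 = 648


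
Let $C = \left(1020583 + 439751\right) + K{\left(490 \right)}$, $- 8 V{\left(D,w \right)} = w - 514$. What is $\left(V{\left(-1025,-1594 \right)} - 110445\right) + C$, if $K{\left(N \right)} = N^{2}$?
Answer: $\frac{3180505}{2} \approx 1.5903 \cdot 10^{6}$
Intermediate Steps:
$V{\left(D,w \right)} = \frac{257}{4} - \frac{w}{8}$ ($V{\left(D,w \right)} = - \frac{w - 514}{8} = - \frac{-514 + w}{8} = \frac{257}{4} - \frac{w}{8}$)
$C = 1700434$ ($C = \left(1020583 + 439751\right) + 490^{2} = 1460334 + 240100 = 1700434$)
$\left(V{\left(-1025,-1594 \right)} - 110445\right) + C = \left(\left(\frac{257}{4} - - \frac{797}{4}\right) - 110445\right) + 1700434 = \left(\left(\frac{257}{4} + \frac{797}{4}\right) - 110445\right) + 1700434 = \left(\frac{527}{2} - 110445\right) + 1700434 = - \frac{220363}{2} + 1700434 = \frac{3180505}{2}$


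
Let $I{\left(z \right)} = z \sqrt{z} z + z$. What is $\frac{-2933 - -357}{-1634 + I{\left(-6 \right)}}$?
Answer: $\frac{132020}{84293} + \frac{2898 i \sqrt{6}}{84293} \approx 1.5662 + 0.084214 i$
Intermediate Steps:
$I{\left(z \right)} = z + z^{\frac{5}{2}}$ ($I{\left(z \right)} = z^{\frac{3}{2}} z + z = z^{\frac{5}{2}} + z = z + z^{\frac{5}{2}}$)
$\frac{-2933 - -357}{-1634 + I{\left(-6 \right)}} = \frac{-2933 - -357}{-1634 - \left(6 - \left(-6\right)^{\frac{5}{2}}\right)} = \frac{-2933 + 357}{-1634 - \left(6 - 36 i \sqrt{6}\right)} = - \frac{2576}{-1640 + 36 i \sqrt{6}}$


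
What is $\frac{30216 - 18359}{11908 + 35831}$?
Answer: $\frac{11857}{47739} \approx 0.24837$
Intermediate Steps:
$\frac{30216 - 18359}{11908 + 35831} = \frac{11857}{47739}$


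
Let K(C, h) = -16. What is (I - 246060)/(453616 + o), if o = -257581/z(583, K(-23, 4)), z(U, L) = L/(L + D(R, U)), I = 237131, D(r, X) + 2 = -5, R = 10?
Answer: -142864/1333493 ≈ -0.10714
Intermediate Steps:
D(r, X) = -7 (D(r, X) = -2 - 5 = -7)
z(U, L) = L/(-7 + L) (z(U, L) = L/(L - 7) = L/(-7 + L))
o = -5924363/16 (o = -257581/((-16/(-7 - 16))) = -257581/((-16/(-23))) = -257581/((-16*(-1/23))) = -257581/16/23 = -257581*23/16 = -5924363/16 ≈ -3.7027e+5)
(I - 246060)/(453616 + o) = (237131 - 246060)/(453616 - 5924363/16) = -8929/1333493/16 = -8929*16/1333493 = -142864/1333493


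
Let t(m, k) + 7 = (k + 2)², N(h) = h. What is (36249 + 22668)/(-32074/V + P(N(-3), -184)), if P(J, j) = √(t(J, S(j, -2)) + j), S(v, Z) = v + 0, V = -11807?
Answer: -22311733451406/4590004323841 + 8213339055333*√32933/4590004323841 ≈ 319.87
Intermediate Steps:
S(v, Z) = v
t(m, k) = -7 + (2 + k)² (t(m, k) = -7 + (k + 2)² = -7 + (2 + k)²)
P(J, j) = √(-7 + j + (2 + j)²) (P(J, j) = √((-7 + (2 + j)²) + j) = √(-7 + j + (2 + j)²))
(36249 + 22668)/(-32074/V + P(N(-3), -184)) = (36249 + 22668)/(-32074/(-11807) + √(-7 - 184 + (2 - 184)²)) = 58917/(-32074*(-1/11807) + √(-7 - 184 + (-182)²)) = 58917/(32074/11807 + √(-7 - 184 + 33124)) = 58917/(32074/11807 + √32933)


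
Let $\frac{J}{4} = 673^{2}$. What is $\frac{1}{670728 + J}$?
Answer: $\frac{1}{2482444} \approx 4.0283 \cdot 10^{-7}$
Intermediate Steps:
$J = 1811716$ ($J = 4 \cdot 673^{2} = 4 \cdot 452929 = 1811716$)
$\frac{1}{670728 + J} = \frac{1}{670728 + 1811716} = \frac{1}{2482444}$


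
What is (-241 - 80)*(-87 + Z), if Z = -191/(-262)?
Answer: 7255563/262 ≈ 27693.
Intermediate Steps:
Z = 191/262 (Z = -191*(-1/262) = 191/262 ≈ 0.72901)
(-241 - 80)*(-87 + Z) = (-241 - 80)*(-87 + 191/262) = -321*(-22603/262) = 7255563/262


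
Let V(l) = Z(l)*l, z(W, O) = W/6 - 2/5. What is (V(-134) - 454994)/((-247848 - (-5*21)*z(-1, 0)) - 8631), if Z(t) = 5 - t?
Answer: 55720/30181 ≈ 1.8462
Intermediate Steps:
z(W, O) = -⅖ + W/6 (z(W, O) = W*(⅙) - 2*⅕ = W/6 - ⅖ = -⅖ + W/6)
V(l) = l*(5 - l) (V(l) = (5 - l)*l = l*(5 - l))
(V(-134) - 454994)/((-247848 - (-5*21)*z(-1, 0)) - 8631) = (-134*(5 - 1*(-134)) - 454994)/((-247848 - (-5*21)*(-⅖ + (⅙)*(-1))) - 8631) = (-134*(5 + 134) - 454994)/((-247848 - (-105)*(-⅖ - ⅙)) - 8631) = (-134*139 - 454994)/((-247848 - (-105)*(-17)/30) - 8631) = (-18626 - 454994)/((-247848 - 1*119/2) - 8631) = -473620/((-247848 - 119/2) - 8631) = -473620/(-495815/2 - 8631) = -473620/(-513077/2) = -473620*(-2/513077) = 55720/30181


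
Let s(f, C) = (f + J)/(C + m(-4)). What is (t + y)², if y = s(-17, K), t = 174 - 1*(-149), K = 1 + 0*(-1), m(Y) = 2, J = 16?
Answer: 937024/9 ≈ 1.0411e+5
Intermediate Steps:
K = 1 (K = 1 + 0 = 1)
t = 323 (t = 174 + 149 = 323)
s(f, C) = (16 + f)/(2 + C) (s(f, C) = (f + 16)/(C + 2) = (16 + f)/(2 + C))
y = -⅓ (y = (16 - 17)/(2 + 1) = -1/3 = (⅓)*(-1) = -⅓ ≈ -0.33333)
(t + y)² = (323 - ⅓)² = (968/3)² = 937024/9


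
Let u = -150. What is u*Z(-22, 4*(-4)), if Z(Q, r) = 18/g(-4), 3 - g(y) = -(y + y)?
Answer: 540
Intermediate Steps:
g(y) = 3 + 2*y (g(y) = 3 - (-1)*(y + y) = 3 - (-1)*2*y = 3 - (-2)*y = 3 + 2*y)
Z(Q, r) = -18/5 (Z(Q, r) = 18/(3 + 2*(-4)) = 18/(3 - 8) = 18/(-5) = 18*(-1/5) = -18/5)
u*Z(-22, 4*(-4)) = -150*(-18/5) = 540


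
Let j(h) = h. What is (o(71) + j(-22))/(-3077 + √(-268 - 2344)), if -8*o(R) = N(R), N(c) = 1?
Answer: 181543/25254776 + 59*I*√653/12627388 ≈ 0.0071885 + 0.0001194*I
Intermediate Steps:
o(R) = -⅛ (o(R) = -⅛*1 = -⅛)
(o(71) + j(-22))/(-3077 + √(-268 - 2344)) = (-⅛ - 22)/(-3077 + √(-268 - 2344)) = -177/(8*(-3077 + √(-2612))) = -177/(8*(-3077 + 2*I*√653))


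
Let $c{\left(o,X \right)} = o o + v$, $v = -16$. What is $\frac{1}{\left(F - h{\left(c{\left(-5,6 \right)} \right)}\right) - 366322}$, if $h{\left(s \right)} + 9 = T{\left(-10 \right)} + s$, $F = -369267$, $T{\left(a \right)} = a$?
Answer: $- \frac{1}{735579} \approx -1.3595 \cdot 10^{-6}$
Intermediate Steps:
$c{\left(o,X \right)} = -16 + o^{2}$ ($c{\left(o,X \right)} = o o - 16 = o^{2} - 16 = -16 + o^{2}$)
$h{\left(s \right)} = -19 + s$ ($h{\left(s \right)} = -9 + \left(-10 + s\right) = -19 + s$)
$\frac{1}{\left(F - h{\left(c{\left(-5,6 \right)} \right)}\right) - 366322} = \frac{1}{\left(-369267 - \left(-19 - \left(16 - \left(-5\right)^{2}\right)\right)\right) - 366322} = \frac{1}{\left(-369267 - \left(-19 + \left(-16 + 25\right)\right)\right) - 366322} = \frac{1}{\left(-369267 - \left(-19 + 9\right)\right) - 366322} = \frac{1}{\left(-369267 - -10\right) - 366322} = \frac{1}{\left(-369267 + 10\right) - 366322} = \frac{1}{-369257 - 366322} = \frac{1}{-735579} = - \frac{1}{735579}$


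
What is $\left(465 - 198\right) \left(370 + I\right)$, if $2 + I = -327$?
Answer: $10947$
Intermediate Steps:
$I = -329$ ($I = -2 - 327 = -329$)
$\left(465 - 198\right) \left(370 + I\right) = \left(465 - 198\right) \left(370 - 329\right) = 267 \cdot 41 = 10947$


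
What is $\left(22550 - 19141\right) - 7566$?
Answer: $-4157$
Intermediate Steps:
$\left(22550 - 19141\right) - 7566 = 3409 - 7566 = -4157$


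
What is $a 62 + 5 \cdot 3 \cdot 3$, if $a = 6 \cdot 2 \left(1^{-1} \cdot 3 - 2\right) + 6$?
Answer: $1161$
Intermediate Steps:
$a = 18$ ($a = 12 \left(1 \cdot 3 - 2\right) + 6 = 12 \left(3 - 2\right) + 6 = 12 \cdot 1 + 6 = 12 + 6 = 18$)
$a 62 + 5 \cdot 3 \cdot 3 = 18 \cdot 62 + 5 \cdot 3 \cdot 3 = 1116 + 15 \cdot 3 = 1116 + 45 = 1161$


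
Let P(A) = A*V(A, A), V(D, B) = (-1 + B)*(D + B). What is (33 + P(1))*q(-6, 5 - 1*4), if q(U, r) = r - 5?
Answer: -132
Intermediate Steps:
q(U, r) = -5 + r
V(D, B) = (-1 + B)*(B + D)
P(A) = A*(-2*A + 2*A²) (P(A) = A*(A² - A - A + A*A) = A*(A² - A - A + A²) = A*(-2*A + 2*A²))
(33 + P(1))*q(-6, 5 - 1*4) = (33 + 2*1²*(-1 + 1))*(-5 + (5 - 1*4)) = (33 + 2*1*0)*(-5 + (5 - 4)) = (33 + 0)*(-5 + 1) = 33*(-4) = -132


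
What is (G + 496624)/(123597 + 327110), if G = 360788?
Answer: 857412/450707 ≈ 1.9024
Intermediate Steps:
(G + 496624)/(123597 + 327110) = (360788 + 496624)/(123597 + 327110) = 857412/450707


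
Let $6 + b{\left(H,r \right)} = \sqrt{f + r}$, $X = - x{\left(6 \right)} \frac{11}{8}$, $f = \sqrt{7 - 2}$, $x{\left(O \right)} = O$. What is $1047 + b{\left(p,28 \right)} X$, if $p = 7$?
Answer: $\frac{2193}{2} - \frac{33 \sqrt{28 + \sqrt{5}}}{4} \approx 1051.1$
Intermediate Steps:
$f = \sqrt{5} \approx 2.2361$
$X = - \frac{33}{4}$ ($X = \left(-1\right) 6 \cdot \frac{11}{8} = - 6 \cdot 11 \cdot \frac{1}{8} = \left(-6\right) \frac{11}{8} = - \frac{33}{4} \approx -8.25$)
$b{\left(H,r \right)} = -6 + \sqrt{r + \sqrt{5}}$ ($b{\left(H,r \right)} = -6 + \sqrt{\sqrt{5} + r} = -6 + \sqrt{r + \sqrt{5}}$)
$1047 + b{\left(p,28 \right)} X = 1047 + \left(-6 + \sqrt{28 + \sqrt{5}}\right) \left(- \frac{33}{4}\right) = 1047 + \left(\frac{99}{2} - \frac{33 \sqrt{28 + \sqrt{5}}}{4}\right) = \frac{2193}{2} - \frac{33 \sqrt{28 + \sqrt{5}}}{4}$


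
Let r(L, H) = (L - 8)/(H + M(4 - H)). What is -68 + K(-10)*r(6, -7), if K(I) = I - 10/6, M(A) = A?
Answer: -373/6 ≈ -62.167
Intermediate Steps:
r(L, H) = -2 + L/4 (r(L, H) = (L - 8)/(H + (4 - H)) = (-8 + L)/4 = (-8 + L)*(1/4) = -2 + L/4)
K(I) = -5/3 + I (K(I) = I - 10*1/6 = I - 5/3 = -5/3 + I)
-68 + K(-10)*r(6, -7) = -68 + (-5/3 - 10)*(-2 + (1/4)*6) = -68 - 35*(-2 + 3/2)/3 = -68 - 35/3*(-1/2) = -68 + 35/6 = -373/6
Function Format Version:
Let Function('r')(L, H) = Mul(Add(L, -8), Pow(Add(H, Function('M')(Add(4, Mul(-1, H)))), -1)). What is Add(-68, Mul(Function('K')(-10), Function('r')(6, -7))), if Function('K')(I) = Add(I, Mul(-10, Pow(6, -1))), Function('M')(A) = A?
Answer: Rational(-373, 6) ≈ -62.167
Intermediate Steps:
Function('r')(L, H) = Add(-2, Mul(Rational(1, 4), L)) (Function('r')(L, H) = Mul(Add(L, -8), Pow(Add(H, Add(4, Mul(-1, H))), -1)) = Mul(Add(-8, L), Pow(4, -1)) = Mul(Add(-8, L), Rational(1, 4)) = Add(-2, Mul(Rational(1, 4), L)))
Function('K')(I) = Add(Rational(-5, 3), I) (Function('K')(I) = Add(I, Mul(-10, Rational(1, 6))) = Add(I, Rational(-5, 3)) = Add(Rational(-5, 3), I))
Add(-68, Mul(Function('K')(-10), Function('r')(6, -7))) = Add(-68, Mul(Add(Rational(-5, 3), -10), Add(-2, Mul(Rational(1, 4), 6)))) = Add(-68, Mul(Rational(-35, 3), Add(-2, Rational(3, 2)))) = Add(-68, Mul(Rational(-35, 3), Rational(-1, 2))) = Add(-68, Rational(35, 6)) = Rational(-373, 6)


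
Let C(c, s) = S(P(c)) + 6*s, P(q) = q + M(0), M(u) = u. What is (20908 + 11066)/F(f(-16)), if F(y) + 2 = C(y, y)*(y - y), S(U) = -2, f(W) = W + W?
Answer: -15987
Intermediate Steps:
f(W) = 2*W
P(q) = q (P(q) = q + 0 = q)
C(c, s) = -2 + 6*s
F(y) = -2 (F(y) = -2 + (-2 + 6*y)*(y - y) = -2 + (-2 + 6*y)*0 = -2 + 0 = -2)
(20908 + 11066)/F(f(-16)) = (20908 + 11066)/(-2) = 31974*(-½) = -15987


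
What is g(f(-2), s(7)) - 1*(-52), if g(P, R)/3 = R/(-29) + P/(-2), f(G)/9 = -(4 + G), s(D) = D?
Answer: 2270/29 ≈ 78.276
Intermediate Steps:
f(G) = -36 - 9*G (f(G) = 9*(-(4 + G)) = 9*(-4 - G) = -36 - 9*G)
g(P, R) = -3*P/2 - 3*R/29 (g(P, R) = 3*(R/(-29) + P/(-2)) = 3*(R*(-1/29) + P*(-1/2)) = 3*(-R/29 - P/2) = 3*(-P/2 - R/29) = -3*P/2 - 3*R/29)
g(f(-2), s(7)) - 1*(-52) = (-3*(-36 - 9*(-2))/2 - 3/29*7) - 1*(-52) = (-3*(-36 + 18)/2 - 21/29) + 52 = (-3/2*(-18) - 21/29) + 52 = (27 - 21/29) + 52 = 762/29 + 52 = 2270/29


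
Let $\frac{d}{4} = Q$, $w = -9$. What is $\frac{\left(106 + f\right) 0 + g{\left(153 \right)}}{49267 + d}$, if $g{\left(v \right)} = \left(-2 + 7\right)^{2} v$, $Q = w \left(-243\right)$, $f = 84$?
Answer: $\frac{765}{11603} \approx 0.065931$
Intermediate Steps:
$Q = 2187$ ($Q = \left(-9\right) \left(-243\right) = 2187$)
$d = 8748$ ($d = 4 \cdot 2187 = 8748$)
$g{\left(v \right)} = 25 v$ ($g{\left(v \right)} = 5^{2} v = 25 v$)
$\frac{\left(106 + f\right) 0 + g{\left(153 \right)}}{49267 + d} = \frac{\left(106 + 84\right) 0 + 25 \cdot 153}{49267 + 8748} = \frac{190 \cdot 0 + 3825}{58015} = \left(0 + 3825\right) \frac{1}{58015} = 3825 \cdot \frac{1}{58015} = \frac{765}{11603}$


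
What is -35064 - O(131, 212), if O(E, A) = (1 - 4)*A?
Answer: -34428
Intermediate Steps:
O(E, A) = -3*A
-35064 - O(131, 212) = -35064 - (-3)*212 = -35064 - 1*(-636) = -35064 + 636 = -34428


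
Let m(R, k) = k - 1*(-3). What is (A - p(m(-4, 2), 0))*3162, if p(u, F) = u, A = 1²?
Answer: -12648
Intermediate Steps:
m(R, k) = 3 + k (m(R, k) = k + 3 = 3 + k)
A = 1
(A - p(m(-4, 2), 0))*3162 = (1 - (3 + 2))*3162 = (1 - 1*5)*3162 = (1 - 5)*3162 = -4*3162 = -12648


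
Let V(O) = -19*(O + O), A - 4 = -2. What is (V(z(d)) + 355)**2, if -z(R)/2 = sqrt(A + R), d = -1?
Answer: 185761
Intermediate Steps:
A = 2 (A = 4 - 2 = 2)
z(R) = -2*sqrt(2 + R)
V(O) = -38*O
(V(z(d)) + 355)**2 = (-(-76)*sqrt(2 - 1) + 355)**2 = (-(-76)*sqrt(1) + 355)**2 = (-(-76) + 355)**2 = (-38*(-2) + 355)**2 = (76 + 355)**2 = 431**2 = 185761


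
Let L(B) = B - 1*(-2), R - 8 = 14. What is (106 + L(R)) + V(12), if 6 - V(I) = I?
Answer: 124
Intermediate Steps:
R = 22 (R = 8 + 14 = 22)
L(B) = 2 + B (L(B) = B + 2 = 2 + B)
V(I) = 6 - I
(106 + L(R)) + V(12) = (106 + (2 + 22)) + (6 - 1*12) = (106 + 24) + (6 - 12) = 130 - 6 = 124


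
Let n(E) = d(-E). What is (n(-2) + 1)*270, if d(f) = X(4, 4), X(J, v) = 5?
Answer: 1620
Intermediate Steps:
d(f) = 5
n(E) = 5
(n(-2) + 1)*270 = (5 + 1)*270 = 6*270 = 1620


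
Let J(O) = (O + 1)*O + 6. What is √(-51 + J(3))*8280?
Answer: 8280*I*√33 ≈ 47565.0*I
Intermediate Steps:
J(O) = 6 + O*(1 + O) (J(O) = (1 + O)*O + 6 = O*(1 + O) + 6 = 6 + O*(1 + O))
√(-51 + J(3))*8280 = √(-51 + (6 + 3 + 3²))*8280 = √(-51 + (6 + 3 + 9))*8280 = √(-51 + 18)*8280 = √(-33)*8280 = (I*√33)*8280 = 8280*I*√33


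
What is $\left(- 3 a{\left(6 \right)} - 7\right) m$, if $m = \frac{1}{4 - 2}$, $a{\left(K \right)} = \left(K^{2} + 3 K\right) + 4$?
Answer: $- \frac{181}{2} \approx -90.5$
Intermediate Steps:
$a{\left(K \right)} = 4 + K^{2} + 3 K$
$m = \frac{1}{2}$ ($m = \frac{1}{4 - 2} = \frac{1}{2} \approx 0.5$)
$\left(- 3 a{\left(6 \right)} - 7\right) m = \left(- 3 \left(4 + 6^{2} + 3 \cdot 6\right) - 7\right) \frac{1}{2} = \left(- 3 \left(4 + 36 + 18\right) - 7\right) \frac{1}{2} = \left(\left(-3\right) 58 - 7\right) \frac{1}{2} = \left(-174 - 7\right) \frac{1}{2} = \left(-181\right) \frac{1}{2} = - \frac{181}{2}$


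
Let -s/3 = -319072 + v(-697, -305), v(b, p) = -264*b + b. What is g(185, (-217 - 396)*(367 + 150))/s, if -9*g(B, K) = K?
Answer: 316921/3665547 ≈ 0.086459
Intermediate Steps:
v(b, p) = -263*b
g(B, K) = -K/9
s = 407283 (s = -3*(-319072 - 263*(-697)) = -3*(-319072 + 183311) = -3*(-135761) = 407283)
g(185, (-217 - 396)*(367 + 150))/s = -(-217 - 396)*(367 + 150)/9/407283 = -(-613)*517/9*(1/407283) = -1/9*(-316921)*(1/407283) = (316921/9)*(1/407283) = 316921/3665547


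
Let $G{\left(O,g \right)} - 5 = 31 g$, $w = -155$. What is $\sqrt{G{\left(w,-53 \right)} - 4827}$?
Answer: $i \sqrt{6465} \approx 80.405 i$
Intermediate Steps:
$G{\left(O,g \right)} = 5 + 31 g$
$\sqrt{G{\left(w,-53 \right)} - 4827} = \sqrt{\left(5 + 31 \left(-53\right)\right) - 4827} = \sqrt{\left(5 - 1643\right) - 4827} = \sqrt{-1638 - 4827} = \sqrt{-6465} = i \sqrt{6465}$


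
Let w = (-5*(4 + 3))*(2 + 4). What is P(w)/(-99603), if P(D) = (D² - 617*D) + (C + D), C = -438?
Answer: -57674/33201 ≈ -1.7371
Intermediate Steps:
w = -210 (w = -5*7*6 = -35*6 = -210)
P(D) = -438 + D² - 616*D (P(D) = (D² - 617*D) + (-438 + D) = -438 + D² - 616*D)
P(w)/(-99603) = (-438 + (-210)² - 616*(-210))/(-99603) = (-438 + 44100 + 129360)*(-1/99603) = 173022*(-1/99603) = -57674/33201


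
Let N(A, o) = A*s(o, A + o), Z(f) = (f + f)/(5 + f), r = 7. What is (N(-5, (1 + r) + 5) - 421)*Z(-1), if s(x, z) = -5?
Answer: 198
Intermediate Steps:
Z(f) = 2*f/(5 + f) (Z(f) = (2*f)/(5 + f) = 2*f/(5 + f))
N(A, o) = -5*A (N(A, o) = A*(-5) = -5*A)
(N(-5, (1 + r) + 5) - 421)*Z(-1) = (-5*(-5) - 421)*(2*(-1)/(5 - 1)) = (25 - 421)*(2*(-1)/4) = -792*(-1)/4 = -396*(-½) = 198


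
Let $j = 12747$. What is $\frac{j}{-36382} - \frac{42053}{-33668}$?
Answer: $\frac{550403125}{612454588} \approx 0.89868$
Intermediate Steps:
$\frac{j}{-36382} - \frac{42053}{-33668} = \frac{12747}{-36382} - \frac{42053}{-33668} = 12747 \left(- \frac{1}{36382}\right) - - \frac{42053}{33668} = - \frac{12747}{36382} + \frac{42053}{33668} = \frac{550403125}{612454588}$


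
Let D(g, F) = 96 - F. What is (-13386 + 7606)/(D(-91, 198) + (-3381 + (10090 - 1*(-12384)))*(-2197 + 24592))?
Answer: -5780/427587633 ≈ -1.3518e-5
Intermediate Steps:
(-13386 + 7606)/(D(-91, 198) + (-3381 + (10090 - 1*(-12384)))*(-2197 + 24592)) = (-13386 + 7606)/((96 - 1*198) + (-3381 + (10090 - 1*(-12384)))*(-2197 + 24592)) = -5780/((96 - 198) + (-3381 + (10090 + 12384))*22395) = -5780/(-102 + (-3381 + 22474)*22395) = -5780/(-102 + 19093*22395) = -5780/(-102 + 427587735) = -5780/427587633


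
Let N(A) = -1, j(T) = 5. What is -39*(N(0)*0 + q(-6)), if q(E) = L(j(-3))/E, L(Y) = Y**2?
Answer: 325/2 ≈ 162.50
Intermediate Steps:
q(E) = 25/E (q(E) = 5**2/E = 25/E)
-39*(N(0)*0 + q(-6)) = -39*(-1*0 + 25/(-6)) = -39*(0 + 25*(-1/6)) = -39*(0 - 25/6) = -39*(-25/6) = 325/2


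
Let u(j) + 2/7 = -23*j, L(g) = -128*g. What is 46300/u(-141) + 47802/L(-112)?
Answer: 2865677599/162706432 ≈ 17.613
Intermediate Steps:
u(j) = -2/7 - 23*j
46300/u(-141) + 47802/L(-112) = 46300/(-2/7 - 23*(-141)) + 47802/((-128*(-112))) = 46300/(-2/7 + 3243) + 47802/14336 = 46300/(22699/7) + 47802*(1/14336) = 46300*(7/22699) + 23901/7168 = 324100/22699 + 23901/7168 = 2865677599/162706432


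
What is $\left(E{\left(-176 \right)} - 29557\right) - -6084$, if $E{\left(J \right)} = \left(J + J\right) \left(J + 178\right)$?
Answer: $-24177$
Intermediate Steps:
$E{\left(J \right)} = 2 J \left(178 + J\right)$
$\left(E{\left(-176 \right)} - 29557\right) - -6084 = \left(2 \left(-176\right) \left(178 - 176\right) - 29557\right) - -6084 = \left(2 \left(-176\right) 2 - 29557\right) + 6084 = \left(-704 - 29557\right) + 6084 = -30261 + 6084 = -24177$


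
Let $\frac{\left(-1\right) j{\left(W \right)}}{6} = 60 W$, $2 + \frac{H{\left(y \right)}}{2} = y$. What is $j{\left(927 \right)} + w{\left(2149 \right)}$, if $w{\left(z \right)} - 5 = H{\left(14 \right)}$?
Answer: $-333691$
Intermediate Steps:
$H{\left(y \right)} = -4 + 2 y$
$w{\left(z \right)} = 29$ ($w{\left(z \right)} = 5 + \left(-4 + 2 \cdot 14\right) = 5 + \left(-4 + 28\right) = 5 + 24 = 29$)
$j{\left(W \right)} = - 360 W$ ($j{\left(W \right)} = - 6 \cdot 60 W = - 360 W$)
$j{\left(927 \right)} + w{\left(2149 \right)} = \left(-360\right) 927 + 29 = -333720 + 29 = -333691$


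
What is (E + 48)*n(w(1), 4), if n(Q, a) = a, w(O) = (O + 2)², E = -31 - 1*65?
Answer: -192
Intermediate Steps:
E = -96 (E = -31 - 65 = -96)
w(O) = (2 + O)²
(E + 48)*n(w(1), 4) = (-96 + 48)*4 = -48*4 = -192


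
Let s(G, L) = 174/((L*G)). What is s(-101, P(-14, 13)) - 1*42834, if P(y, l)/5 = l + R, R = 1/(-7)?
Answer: -324467753/7575 ≈ -42834.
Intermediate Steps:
R = -1/7 ≈ -0.14286
P(y, l) = -5/7 + 5*l (P(y, l) = 5*(l - 1/7) = 5*(-1/7 + l) = -5/7 + 5*l)
s(G, L) = 174/(G*L) (s(G, L) = 174/((G*L)) = 174*(1/(G*L)) = 174/(G*L))
s(-101, P(-14, 13)) - 1*42834 = 174/(-101*(-5/7 + 5*13)) - 1*42834 = 174*(-1/101)/(-5/7 + 65) - 42834 = 174*(-1/101)/(450/7) - 42834 = 174*(-1/101)*(7/450) - 42834 = -203/7575 - 42834 = -324467753/7575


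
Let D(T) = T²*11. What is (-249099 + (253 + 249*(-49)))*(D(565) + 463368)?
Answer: -1037620840621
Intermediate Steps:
D(T) = 11*T²
(-249099 + (253 + 249*(-49)))*(D(565) + 463368) = (-249099 + (253 + 249*(-49)))*(11*565² + 463368) = (-249099 + (253 - 12201))*(11*319225 + 463368) = (-249099 - 11948)*(3511475 + 463368) = -261047*3974843 = -1037620840621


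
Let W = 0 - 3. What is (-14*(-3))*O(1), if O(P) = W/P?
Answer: -126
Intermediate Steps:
W = -3
O(P) = -3/P
(-14*(-3))*O(1) = (-14*(-3))*(-3/1) = 42*(-3*1) = 42*(-3) = -126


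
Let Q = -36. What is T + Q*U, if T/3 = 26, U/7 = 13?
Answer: -3198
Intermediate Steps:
U = 91 (U = 7*13 = 91)
T = 78 (T = 3*26 = 78)
T + Q*U = 78 - 36*91 = 78 - 3276 = -3198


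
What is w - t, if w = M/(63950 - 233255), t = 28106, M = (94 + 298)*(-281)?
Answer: -4758376178/169305 ≈ -28105.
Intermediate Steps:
M = -110152 (M = 392*(-281) = -110152)
w = 110152/169305 (w = -110152/(63950 - 233255) = -110152/(-169305) = -110152*(-1/169305) = 110152/169305 ≈ 0.65061)
w - t = 110152/169305 - 1*28106 = 110152/169305 - 28106 = -4758376178/169305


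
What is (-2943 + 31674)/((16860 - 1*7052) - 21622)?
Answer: -9577/3938 ≈ -2.4319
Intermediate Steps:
(-2943 + 31674)/((16860 - 1*7052) - 21622) = 28731/((16860 - 7052) - 21622) = 28731/(9808 - 21622) = 28731/(-11814) = 28731*(-1/11814) = -9577/3938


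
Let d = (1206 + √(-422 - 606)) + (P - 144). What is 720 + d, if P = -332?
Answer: 1450 + 2*I*√257 ≈ 1450.0 + 32.062*I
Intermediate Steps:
d = 730 + 2*I*√257 (d = (1206 + √(-422 - 606)) + (-332 - 144) = (1206 + √(-1028)) - 476 = (1206 + 2*I*√257) - 476 = 730 + 2*I*√257 ≈ 730.0 + 32.062*I)
720 + d = 720 + (730 + 2*I*√257) = 1450 + 2*I*√257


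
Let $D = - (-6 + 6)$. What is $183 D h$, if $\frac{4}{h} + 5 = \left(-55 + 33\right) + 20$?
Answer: $0$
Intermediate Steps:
$D = 0$ ($D = \left(-1\right) 0 = 0$)
$h = - \frac{4}{7}$ ($h = \frac{4}{-5 + \left(\left(-55 + 33\right) + 20\right)} = \frac{4}{-5 + \left(-22 + 20\right)} = \frac{4}{-5 - 2} = \frac{4}{-7} = 4 \left(- \frac{1}{7}\right) = - \frac{4}{7} \approx -0.57143$)
$183 D h = 183 \cdot 0 \left(- \frac{4}{7}\right) = 0 \left(- \frac{4}{7}\right) = 0$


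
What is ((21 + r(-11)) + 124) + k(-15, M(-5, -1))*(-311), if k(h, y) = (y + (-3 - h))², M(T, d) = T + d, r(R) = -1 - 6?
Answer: -11058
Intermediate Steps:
r(R) = -7
k(h, y) = (-3 + y - h)²
((21 + r(-11)) + 124) + k(-15, M(-5, -1))*(-311) = ((21 - 7) + 124) + (3 - 15 - (-5 - 1))²*(-311) = (14 + 124) + (3 - 15 - 1*(-6))²*(-311) = 138 + (3 - 15 + 6)²*(-311) = 138 + (-6)²*(-311) = 138 + 36*(-311) = 138 - 11196 = -11058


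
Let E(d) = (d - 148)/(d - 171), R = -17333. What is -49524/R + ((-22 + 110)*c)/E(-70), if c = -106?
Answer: -19477309876/1889297 ≈ -10309.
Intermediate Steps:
E(d) = (-148 + d)/(-171 + d)
-49524/R + ((-22 + 110)*c)/E(-70) = -49524/(-17333) + ((-22 + 110)*(-106))/(((-148 - 70)/(-171 - 70))) = -49524*(-1/17333) + (88*(-106))/((-218/(-241))) = 49524/17333 - 9328/((-1/241*(-218))) = 49524/17333 - 9328/218/241 = 49524/17333 - 9328*241/218 = 49524/17333 - 1124024/109 = -19477309876/1889297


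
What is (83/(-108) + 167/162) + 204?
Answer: 66181/324 ≈ 204.26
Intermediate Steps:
(83/(-108) + 167/162) + 204 = (83*(-1/108) + 167*(1/162)) + 204 = (-83/108 + 167/162) + 204 = 85/324 + 204 = 66181/324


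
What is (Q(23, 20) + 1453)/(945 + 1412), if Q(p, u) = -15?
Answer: 1438/2357 ≈ 0.61010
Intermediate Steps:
(Q(23, 20) + 1453)/(945 + 1412) = (-15 + 1453)/(945 + 1412) = 1438/2357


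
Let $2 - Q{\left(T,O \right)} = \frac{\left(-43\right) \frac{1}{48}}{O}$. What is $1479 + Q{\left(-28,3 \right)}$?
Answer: $\frac{213307}{144} \approx 1481.3$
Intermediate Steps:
$Q{\left(T,O \right)} = 2 + \frac{43}{48 O}$ ($Q{\left(T,O \right)} = 2 - \frac{\left(-43\right) \frac{1}{48}}{O} = 2 - - \frac{43}{48 O} = 2 + \frac{43}{48 O}$)
$1479 + Q{\left(-28,3 \right)} = 1479 + \left(2 + \frac{43}{48 \cdot 3}\right) = 1479 + \left(2 + \frac{43}{48} \cdot \frac{1}{3}\right) = 1479 + \left(2 + \frac{43}{144}\right) = 1479 + \frac{331}{144} = \frac{213307}{144}$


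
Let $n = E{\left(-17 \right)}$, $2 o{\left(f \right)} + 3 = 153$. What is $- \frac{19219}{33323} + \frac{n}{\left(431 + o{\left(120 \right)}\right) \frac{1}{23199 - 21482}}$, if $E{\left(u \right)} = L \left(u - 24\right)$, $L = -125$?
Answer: $\frac{293220179061}{16861438} \approx 17390.0$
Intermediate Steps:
$o{\left(f \right)} = 75$ ($o{\left(f \right)} = - \frac{3}{2} + \frac{1}{2} \cdot 153 = - \frac{3}{2} + \frac{153}{2} = 75$)
$E{\left(u \right)} = 3000 - 125 u$ ($E{\left(u \right)} = - 125 \left(u - 24\right) = - 125 \left(-24 + u\right) = 3000 - 125 u$)
$n = 5125$ ($n = 3000 - -2125 = 3000 + 2125 = 5125$)
$- \frac{19219}{33323} + \frac{n}{\left(431 + o{\left(120 \right)}\right) \frac{1}{23199 - 21482}} = - \frac{19219}{33323} + \frac{5125}{\left(431 + 75\right) \frac{1}{23199 - 21482}} = \left(-19219\right) \frac{1}{33323} + \frac{5125}{506 \cdot \frac{1}{1717}} = - \frac{19219}{33323} + \frac{5125}{506 \cdot \frac{1}{1717}} = - \frac{19219}{33323} + \frac{5125}{\frac{506}{1717}} = - \frac{19219}{33323} + 5125 \cdot \frac{1717}{506} = - \frac{19219}{33323} + \frac{8799625}{506} = \frac{293220179061}{16861438}$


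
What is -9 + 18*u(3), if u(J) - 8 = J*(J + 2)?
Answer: 405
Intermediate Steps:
u(J) = 8 + J*(2 + J) (u(J) = 8 + J*(J + 2) = 8 + J*(2 + J))
-9 + 18*u(3) = -9 + 18*(8 + 3**2 + 2*3) = -9 + 18*(8 + 9 + 6) = -9 + 18*23 = -9 + 414 = 405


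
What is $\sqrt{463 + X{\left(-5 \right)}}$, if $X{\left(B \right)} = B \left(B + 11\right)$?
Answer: $\sqrt{433} \approx 20.809$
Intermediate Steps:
$X{\left(B \right)} = B \left(11 + B\right)$
$\sqrt{463 + X{\left(-5 \right)}} = \sqrt{463 - 5 \left(11 - 5\right)} = \sqrt{463 - 30} = \sqrt{433}$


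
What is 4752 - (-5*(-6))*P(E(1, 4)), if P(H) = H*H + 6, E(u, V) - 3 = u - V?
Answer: 4572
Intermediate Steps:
E(u, V) = 3 + u - V (E(u, V) = 3 + (u - V) = 3 + u - V)
P(H) = 6 + H² (P(H) = H² + 6 = 6 + H²)
4752 - (-5*(-6))*P(E(1, 4)) = 4752 - (-5*(-6))*(6 + (3 + 1 - 1*4)²) = 4752 - 30*(6 + (3 + 1 - 4)²) = 4752 - 30*(6 + 0²) = 4752 - 30*(6 + 0) = 4752 - 30*6 = 4752 - 1*180 = 4752 - 180 = 4572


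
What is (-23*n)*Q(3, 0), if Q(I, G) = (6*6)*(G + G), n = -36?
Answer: 0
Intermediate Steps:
Q(I, G) = 72*G (Q(I, G) = 36*(2*G) = 72*G)
(-23*n)*Q(3, 0) = (-23*(-36))*(72*0) = 828*0 = 0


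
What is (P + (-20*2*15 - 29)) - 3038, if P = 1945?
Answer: -1722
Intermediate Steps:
(P + (-20*2*15 - 29)) - 3038 = (1945 + (-20*2*15 - 29)) - 3038 = (1945 + (-40*15 - 29)) - 3038 = (1945 + (-600 - 29)) - 3038 = (1945 - 629) - 3038 = 1316 - 3038 = -1722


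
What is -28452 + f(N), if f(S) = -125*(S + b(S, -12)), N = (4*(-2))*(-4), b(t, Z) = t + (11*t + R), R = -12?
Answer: -78952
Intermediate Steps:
b(t, Z) = -12 + 12*t (b(t, Z) = t + (11*t - 12) = t + (-12 + 11*t) = -12 + 12*t)
N = 32 (N = -8*(-4) = 32)
f(S) = 1500 - 1625*S (f(S) = -125*(S + (-12 + 12*S)) = -125*(-12 + 13*S) = 1500 - 1625*S)
-28452 + f(N) = -28452 + (1500 - 1625*32) = -28452 + (1500 - 52000) = -28452 - 50500 = -78952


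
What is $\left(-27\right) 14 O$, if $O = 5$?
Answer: $-1890$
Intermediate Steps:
$\left(-27\right) 14 O = \left(-27\right) 14 \cdot 5 = \left(-378\right) 5 = -1890$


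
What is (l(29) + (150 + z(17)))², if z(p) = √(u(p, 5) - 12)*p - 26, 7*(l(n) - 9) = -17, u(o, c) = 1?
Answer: 679625/49 + 31076*I*√11/7 ≈ 13870.0 + 14724.0*I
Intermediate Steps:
l(n) = 46/7 (l(n) = 9 + (⅐)*(-17) = 9 - 17/7 = 46/7)
z(p) = -26 + I*p*√11 (z(p) = √(1 - 12)*p - 26 = √(-11)*p - 26 = (I*√11)*p - 26 = I*p*√11 - 26 = -26 + I*p*√11)
(l(29) + (150 + z(17)))² = (46/7 + (150 + (-26 + I*17*√11)))² = (46/7 + (150 + (-26 + 17*I*√11)))² = (46/7 + (124 + 17*I*√11))² = (914/7 + 17*I*√11)²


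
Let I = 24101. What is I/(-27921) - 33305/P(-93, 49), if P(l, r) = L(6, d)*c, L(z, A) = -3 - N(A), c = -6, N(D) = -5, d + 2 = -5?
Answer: 103291077/37228 ≈ 2774.6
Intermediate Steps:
d = -7 (d = -2 - 5 = -7)
L(z, A) = 2 (L(z, A) = -3 - 1*(-5) = -3 + 5 = 2)
P(l, r) = -12 (P(l, r) = 2*(-6) = -12)
I/(-27921) - 33305/P(-93, 49) = 24101/(-27921) - 33305/(-12) = 24101*(-1/27921) - 33305*(-1/12) = -24101/27921 + 33305/12 = 103291077/37228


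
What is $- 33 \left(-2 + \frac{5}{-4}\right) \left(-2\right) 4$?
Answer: $-858$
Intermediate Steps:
$- 33 \left(-2 + \frac{5}{-4}\right) \left(-2\right) 4 = - 33 \left(-2 + 5 \left(- \frac{1}{4}\right)\right) \left(-2\right) 4 = - 33 \left(-2 - \frac{5}{4}\right) \left(-2\right) 4 = - 33 \left(\left(- \frac{13}{4}\right) \left(-2\right)\right) 4 = \left(-33\right) \frac{13}{2} \cdot 4 = \left(- \frac{429}{2}\right) 4 = -858$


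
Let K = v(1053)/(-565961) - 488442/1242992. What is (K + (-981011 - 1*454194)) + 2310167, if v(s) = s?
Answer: 307761180360092403/351742497656 ≈ 8.7496e+5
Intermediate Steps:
K = -138873996669/351742497656 (K = 1053/(-565961) - 488442/1242992 = 1053*(-1/565961) - 488442*1/1242992 = -1053/565961 - 244221/621496 = -138873996669/351742497656 ≈ -0.39482)
(K + (-981011 - 1*454194)) + 2310167 = (-138873996669/351742497656 + (-981011 - 1*454194)) + 2310167 = (-138873996669/351742497656 + (-981011 - 454194)) + 2310167 = (-138873996669/351742497656 - 1435205) + 2310167 = -504822730222376149/351742497656 + 2310167 = 307761180360092403/351742497656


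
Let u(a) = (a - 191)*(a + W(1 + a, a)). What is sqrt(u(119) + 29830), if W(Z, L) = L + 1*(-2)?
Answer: 7*sqrt(262) ≈ 113.30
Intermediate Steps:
W(Z, L) = -2 + L (W(Z, L) = L - 2 = -2 + L)
u(a) = (-191 + a)*(-2 + 2*a) (u(a) = (a - 191)*(a + (-2 + a)) = (-191 + a)*(-2 + 2*a))
sqrt(u(119) + 29830) = sqrt((382 - 384*119 + 2*119**2) + 29830) = sqrt((382 - 45696 + 2*14161) + 29830) = sqrt((382 - 45696 + 28322) + 29830) = sqrt(-16992 + 29830) = sqrt(12838) = 7*sqrt(262)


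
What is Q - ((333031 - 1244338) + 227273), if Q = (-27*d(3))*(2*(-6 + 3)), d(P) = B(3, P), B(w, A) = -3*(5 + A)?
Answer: 680146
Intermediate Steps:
B(w, A) = -15 - 3*A
d(P) = -15 - 3*P
Q = -3888 (Q = (-27*(-15 - 3*3))*(2*(-6 + 3)) = (-27*(-15 - 9))*(2*(-3)) = -27*(-24)*(-6) = 648*(-6) = -3888)
Q - ((333031 - 1244338) + 227273) = -3888 - ((333031 - 1244338) + 227273) = -3888 - (-911307 + 227273) = -3888 - 1*(-684034) = -3888 + 684034 = 680146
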